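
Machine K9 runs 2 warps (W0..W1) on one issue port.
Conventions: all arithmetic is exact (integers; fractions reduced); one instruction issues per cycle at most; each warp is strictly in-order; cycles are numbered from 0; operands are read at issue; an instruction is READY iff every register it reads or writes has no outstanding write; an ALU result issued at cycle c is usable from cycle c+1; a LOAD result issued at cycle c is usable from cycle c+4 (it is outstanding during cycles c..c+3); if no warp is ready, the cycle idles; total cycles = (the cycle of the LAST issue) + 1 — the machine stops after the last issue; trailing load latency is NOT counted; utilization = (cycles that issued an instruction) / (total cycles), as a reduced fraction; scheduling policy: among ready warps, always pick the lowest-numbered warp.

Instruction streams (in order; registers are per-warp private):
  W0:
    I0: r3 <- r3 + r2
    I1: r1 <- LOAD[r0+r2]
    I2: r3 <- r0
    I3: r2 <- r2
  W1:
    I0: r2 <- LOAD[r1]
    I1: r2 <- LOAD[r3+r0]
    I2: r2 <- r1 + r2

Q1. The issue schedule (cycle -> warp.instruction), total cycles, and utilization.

cycle 0: W0.I0
cycle 1: W0.I1
cycle 2: W0.I2
cycle 3: W0.I3
cycle 4: W1.I0
cycle 5: idle
cycle 6: idle
cycle 7: idle
cycle 8: W1.I1
cycle 9: idle
cycle 10: idle
cycle 11: idle
cycle 12: W1.I2

Answer: 13 cycles, utilization 7/13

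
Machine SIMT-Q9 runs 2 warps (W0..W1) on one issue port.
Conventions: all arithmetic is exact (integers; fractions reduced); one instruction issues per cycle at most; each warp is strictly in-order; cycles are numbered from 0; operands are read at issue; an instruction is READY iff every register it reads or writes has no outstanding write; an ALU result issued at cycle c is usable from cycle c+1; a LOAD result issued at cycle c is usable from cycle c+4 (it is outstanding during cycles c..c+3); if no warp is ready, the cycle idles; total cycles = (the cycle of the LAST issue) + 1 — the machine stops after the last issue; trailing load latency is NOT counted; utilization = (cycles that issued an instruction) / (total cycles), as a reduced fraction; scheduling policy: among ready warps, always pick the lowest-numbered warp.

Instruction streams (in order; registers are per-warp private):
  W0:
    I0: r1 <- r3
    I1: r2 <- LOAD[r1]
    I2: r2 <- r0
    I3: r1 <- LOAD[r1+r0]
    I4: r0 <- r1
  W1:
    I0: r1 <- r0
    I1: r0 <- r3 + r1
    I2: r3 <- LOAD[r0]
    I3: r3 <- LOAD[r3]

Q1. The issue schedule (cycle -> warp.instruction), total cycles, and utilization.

cycle 0: W0.I0
cycle 1: W0.I1
cycle 2: W1.I0
cycle 3: W1.I1
cycle 4: W1.I2
cycle 5: W0.I2
cycle 6: W0.I3
cycle 7: idle
cycle 8: W1.I3
cycle 9: idle
cycle 10: W0.I4

Answer: 11 cycles, utilization 9/11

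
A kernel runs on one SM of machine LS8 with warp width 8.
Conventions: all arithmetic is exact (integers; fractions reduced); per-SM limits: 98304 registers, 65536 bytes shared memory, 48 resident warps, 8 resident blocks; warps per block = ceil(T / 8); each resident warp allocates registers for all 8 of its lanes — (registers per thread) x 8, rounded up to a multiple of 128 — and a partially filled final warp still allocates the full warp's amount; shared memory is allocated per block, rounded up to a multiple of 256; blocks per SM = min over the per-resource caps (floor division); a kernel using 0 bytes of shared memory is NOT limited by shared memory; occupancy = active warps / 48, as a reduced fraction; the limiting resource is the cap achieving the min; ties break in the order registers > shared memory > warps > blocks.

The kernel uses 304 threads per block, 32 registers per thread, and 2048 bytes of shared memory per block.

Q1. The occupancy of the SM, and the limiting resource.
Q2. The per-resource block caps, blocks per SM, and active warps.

Answer: occupancy 19/24, limited by warps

registers: 10 blocks
shared memory: 32 blocks
warps: 1 block
blocks: 8 blocks

Answer: 1 block, 38 active warps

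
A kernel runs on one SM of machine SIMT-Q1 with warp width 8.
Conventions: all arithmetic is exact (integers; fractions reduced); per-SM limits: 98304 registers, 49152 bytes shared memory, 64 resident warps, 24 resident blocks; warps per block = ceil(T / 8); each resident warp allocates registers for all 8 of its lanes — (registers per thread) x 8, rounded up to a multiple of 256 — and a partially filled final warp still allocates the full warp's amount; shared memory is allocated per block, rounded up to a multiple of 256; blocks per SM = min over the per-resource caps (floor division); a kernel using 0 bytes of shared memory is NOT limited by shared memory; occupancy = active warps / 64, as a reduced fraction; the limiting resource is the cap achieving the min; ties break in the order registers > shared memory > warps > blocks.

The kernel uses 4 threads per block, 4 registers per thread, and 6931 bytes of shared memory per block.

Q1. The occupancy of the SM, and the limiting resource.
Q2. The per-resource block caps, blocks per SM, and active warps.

Answer: occupancy 3/32, limited by shared memory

registers: 384 blocks
shared memory: 6 blocks
warps: 64 blocks
blocks: 24 blocks

Answer: 6 blocks, 6 active warps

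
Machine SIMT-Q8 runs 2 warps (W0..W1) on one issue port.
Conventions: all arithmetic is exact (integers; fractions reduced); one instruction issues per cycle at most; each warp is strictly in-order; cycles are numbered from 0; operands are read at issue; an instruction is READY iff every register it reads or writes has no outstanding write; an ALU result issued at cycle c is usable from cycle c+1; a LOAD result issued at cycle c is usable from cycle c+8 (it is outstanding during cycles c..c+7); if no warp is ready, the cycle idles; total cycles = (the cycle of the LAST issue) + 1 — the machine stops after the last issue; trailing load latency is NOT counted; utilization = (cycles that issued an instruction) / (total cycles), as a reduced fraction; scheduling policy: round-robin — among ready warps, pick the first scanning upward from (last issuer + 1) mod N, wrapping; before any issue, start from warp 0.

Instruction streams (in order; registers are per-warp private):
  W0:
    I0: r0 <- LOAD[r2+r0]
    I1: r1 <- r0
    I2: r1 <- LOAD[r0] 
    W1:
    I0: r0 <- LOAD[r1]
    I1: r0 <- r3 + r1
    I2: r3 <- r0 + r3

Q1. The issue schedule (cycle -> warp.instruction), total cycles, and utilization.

cycle 0: W0.I0
cycle 1: W1.I0
cycle 2: idle
cycle 3: idle
cycle 4: idle
cycle 5: idle
cycle 6: idle
cycle 7: idle
cycle 8: W0.I1
cycle 9: W1.I1
cycle 10: W0.I2
cycle 11: W1.I2

Answer: 12 cycles, utilization 1/2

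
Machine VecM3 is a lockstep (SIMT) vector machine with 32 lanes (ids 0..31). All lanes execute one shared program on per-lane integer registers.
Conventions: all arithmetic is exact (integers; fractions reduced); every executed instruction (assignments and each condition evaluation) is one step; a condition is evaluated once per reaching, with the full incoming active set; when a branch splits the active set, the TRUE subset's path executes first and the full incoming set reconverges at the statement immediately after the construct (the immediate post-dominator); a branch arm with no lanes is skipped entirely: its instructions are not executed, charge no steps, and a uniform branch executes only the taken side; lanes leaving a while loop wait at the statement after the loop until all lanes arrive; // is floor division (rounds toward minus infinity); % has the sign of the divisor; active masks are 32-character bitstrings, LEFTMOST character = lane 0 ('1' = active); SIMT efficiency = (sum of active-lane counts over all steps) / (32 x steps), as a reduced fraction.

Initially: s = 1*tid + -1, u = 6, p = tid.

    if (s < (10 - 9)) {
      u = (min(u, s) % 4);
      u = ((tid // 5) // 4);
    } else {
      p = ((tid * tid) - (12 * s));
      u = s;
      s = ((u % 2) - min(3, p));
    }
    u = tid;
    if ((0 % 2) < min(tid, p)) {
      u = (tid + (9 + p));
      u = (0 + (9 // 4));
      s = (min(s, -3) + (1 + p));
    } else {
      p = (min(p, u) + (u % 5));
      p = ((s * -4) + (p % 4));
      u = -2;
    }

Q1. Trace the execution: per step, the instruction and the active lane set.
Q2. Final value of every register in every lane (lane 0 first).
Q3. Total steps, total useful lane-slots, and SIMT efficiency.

step 0: eval (s < (10 - 9))          11111111111111111111111111111111
step 1: u <- (min(u, s) % 4)         11000000000000000000000000000000
step 2: u <- ((tid // 5) // 4)       11000000000000000000000000000000
step 3: p <- ((tid * tid) - (12 * s)) 00111111111111111111111111111111
step 4: u <- s                       00111111111111111111111111111111
step 5: s <- ((u % 2) - min(3, p))   00111111111111111111111111111111
step 6: u <- tid                     11111111111111111111111111111111
step 7: eval ((0 % 2) < min(tid, p)) 11111111111111111111111111111111
step 8: u <- (tid + (9 + p))         01000000000111111111111111111111
step 9: u <- (0 + (9 // 4))          01000000000111111111111111111111
step 10: s <- (min(s, -3) + (1 + p))  01000000000111111111111111111111
step 11: p <- (min(p, u) + (u % 5))   10111111111000000000000000000000
step 12: p <- ((s * -4) + (p % 4))    10111111111000000000000000000000
step 13: u <- -2                      10111111111000000000000000000000

Answer: 14 steps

s: -1,-1,9,15,21,23,25,23,21,15,9,-1,10,23,38,55,74,95,118,143,170,199,230,263,298,335,374,415,458,503,550,599
u: -2,2,-2,-2,-2,-2,-2,-2,-2,-2,-2,2,2,2,2,2,2,2,2,2,2,2,2,2,2,2,2,2,2,2,2,2
p: 4,1,-34,-60,-84,-91,-99,-89,-81,-59,-36,1,12,25,40,57,76,97,120,145,172,201,232,265,300,337,376,417,460,505,552,601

steps = 14; useful = 286; efficiency = 286/448 = 143/224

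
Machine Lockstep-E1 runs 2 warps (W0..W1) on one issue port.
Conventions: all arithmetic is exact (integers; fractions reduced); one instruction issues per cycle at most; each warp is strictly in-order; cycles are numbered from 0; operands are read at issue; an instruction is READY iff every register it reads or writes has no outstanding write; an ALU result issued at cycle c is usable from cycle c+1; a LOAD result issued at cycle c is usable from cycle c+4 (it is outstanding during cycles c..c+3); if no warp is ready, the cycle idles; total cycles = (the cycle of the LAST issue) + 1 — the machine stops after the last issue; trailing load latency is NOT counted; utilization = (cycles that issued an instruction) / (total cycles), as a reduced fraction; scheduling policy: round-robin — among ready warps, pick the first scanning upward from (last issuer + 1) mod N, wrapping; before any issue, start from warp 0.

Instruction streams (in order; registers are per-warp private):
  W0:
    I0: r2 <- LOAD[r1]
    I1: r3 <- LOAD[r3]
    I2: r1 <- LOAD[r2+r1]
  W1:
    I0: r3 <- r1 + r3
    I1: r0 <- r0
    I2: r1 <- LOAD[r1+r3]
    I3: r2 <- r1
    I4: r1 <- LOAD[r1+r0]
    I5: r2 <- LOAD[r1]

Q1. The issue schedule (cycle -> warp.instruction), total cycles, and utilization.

cycle 0: W0.I0
cycle 1: W1.I0
cycle 2: W0.I1
cycle 3: W1.I1
cycle 4: W0.I2
cycle 5: W1.I2
cycle 6: idle
cycle 7: idle
cycle 8: idle
cycle 9: W1.I3
cycle 10: W1.I4
cycle 11: idle
cycle 12: idle
cycle 13: idle
cycle 14: W1.I5

Answer: 15 cycles, utilization 3/5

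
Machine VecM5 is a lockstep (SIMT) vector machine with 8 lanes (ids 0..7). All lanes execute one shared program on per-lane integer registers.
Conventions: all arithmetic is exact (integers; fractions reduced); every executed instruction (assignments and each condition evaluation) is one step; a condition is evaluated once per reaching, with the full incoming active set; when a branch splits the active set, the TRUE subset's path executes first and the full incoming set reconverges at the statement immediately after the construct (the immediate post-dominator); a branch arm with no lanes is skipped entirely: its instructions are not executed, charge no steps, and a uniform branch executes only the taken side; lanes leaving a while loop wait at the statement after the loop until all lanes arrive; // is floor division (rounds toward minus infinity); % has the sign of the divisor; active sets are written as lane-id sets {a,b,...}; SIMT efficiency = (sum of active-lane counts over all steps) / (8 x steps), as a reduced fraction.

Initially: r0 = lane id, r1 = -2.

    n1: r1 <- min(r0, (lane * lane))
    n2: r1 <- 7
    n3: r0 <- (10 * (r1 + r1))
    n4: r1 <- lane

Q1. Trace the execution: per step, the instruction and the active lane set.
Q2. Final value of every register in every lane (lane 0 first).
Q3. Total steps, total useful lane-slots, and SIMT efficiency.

step 0: r1 <- min(r0, (lane * lane)) {0,1,2,3,4,5,6,7}
step 1: r1 <- 7                      {0,1,2,3,4,5,6,7}
step 2: r0 <- (10 * (r1 + r1))       {0,1,2,3,4,5,6,7}
step 3: r1 <- lane                   {0,1,2,3,4,5,6,7}

Answer: 4 steps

r0: 140,140,140,140,140,140,140,140
r1: 0,1,2,3,4,5,6,7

steps = 4; useful = 32; efficiency = 32/32 = 1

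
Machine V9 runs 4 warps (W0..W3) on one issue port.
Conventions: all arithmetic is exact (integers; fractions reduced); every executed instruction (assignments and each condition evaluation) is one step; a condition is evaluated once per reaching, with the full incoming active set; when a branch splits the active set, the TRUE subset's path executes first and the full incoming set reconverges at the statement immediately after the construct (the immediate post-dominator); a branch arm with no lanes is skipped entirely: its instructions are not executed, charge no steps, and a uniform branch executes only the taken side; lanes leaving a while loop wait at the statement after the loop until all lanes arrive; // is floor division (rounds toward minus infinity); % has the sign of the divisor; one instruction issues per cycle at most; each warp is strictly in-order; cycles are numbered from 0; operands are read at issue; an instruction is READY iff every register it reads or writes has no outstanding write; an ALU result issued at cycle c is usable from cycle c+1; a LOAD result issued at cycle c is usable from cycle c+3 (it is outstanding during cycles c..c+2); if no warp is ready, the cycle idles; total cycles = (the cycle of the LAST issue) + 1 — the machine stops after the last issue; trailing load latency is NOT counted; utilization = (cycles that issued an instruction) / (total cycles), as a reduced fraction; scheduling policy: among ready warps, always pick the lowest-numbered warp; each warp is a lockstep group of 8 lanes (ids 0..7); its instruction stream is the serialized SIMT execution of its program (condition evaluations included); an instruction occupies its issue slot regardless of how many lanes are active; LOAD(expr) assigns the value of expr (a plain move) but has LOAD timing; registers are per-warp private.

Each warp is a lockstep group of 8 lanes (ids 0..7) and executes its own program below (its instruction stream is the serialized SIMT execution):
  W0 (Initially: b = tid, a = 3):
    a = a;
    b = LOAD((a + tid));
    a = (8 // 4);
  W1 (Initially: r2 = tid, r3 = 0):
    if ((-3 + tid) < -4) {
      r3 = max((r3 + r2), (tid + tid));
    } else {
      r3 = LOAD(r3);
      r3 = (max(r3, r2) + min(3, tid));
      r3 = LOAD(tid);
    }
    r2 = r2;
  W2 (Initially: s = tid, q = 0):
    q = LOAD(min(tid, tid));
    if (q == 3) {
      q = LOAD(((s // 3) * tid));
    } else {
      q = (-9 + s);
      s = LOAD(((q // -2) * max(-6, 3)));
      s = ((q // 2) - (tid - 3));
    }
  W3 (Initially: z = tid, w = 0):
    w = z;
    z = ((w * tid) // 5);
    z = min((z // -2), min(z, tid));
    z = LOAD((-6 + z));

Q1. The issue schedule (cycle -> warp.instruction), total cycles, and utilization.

cycle 0: W0.I0
cycle 1: W0.I1
cycle 2: W0.I2
cycle 3: W1.I0
cycle 4: W1.I1
cycle 5: W2.I0
cycle 6: W3.I0
cycle 7: W1.I2
cycle 8: W1.I3
cycle 9: W1.I4
cycle 10: W2.I1
cycle 11: W2.I2
cycle 12: W3.I1
cycle 13: W3.I2
cycle 14: W2.I3
cycle 15: W2.I4
cycle 16: W3.I3
cycle 17: idle
cycle 18: W2.I5

Answer: 19 cycles, utilization 18/19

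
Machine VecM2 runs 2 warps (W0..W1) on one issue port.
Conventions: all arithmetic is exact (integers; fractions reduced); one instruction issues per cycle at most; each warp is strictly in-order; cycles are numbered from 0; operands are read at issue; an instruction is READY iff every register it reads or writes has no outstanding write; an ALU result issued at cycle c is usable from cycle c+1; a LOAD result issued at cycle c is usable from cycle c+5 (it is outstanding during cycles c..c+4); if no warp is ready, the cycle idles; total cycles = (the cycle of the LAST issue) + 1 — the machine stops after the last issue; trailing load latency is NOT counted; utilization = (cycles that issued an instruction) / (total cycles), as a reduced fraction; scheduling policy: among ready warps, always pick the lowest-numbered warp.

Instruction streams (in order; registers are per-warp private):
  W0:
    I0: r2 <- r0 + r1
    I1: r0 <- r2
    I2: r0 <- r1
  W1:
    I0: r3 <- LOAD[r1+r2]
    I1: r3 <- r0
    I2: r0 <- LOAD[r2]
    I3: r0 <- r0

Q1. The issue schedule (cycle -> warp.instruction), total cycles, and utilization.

cycle 0: W0.I0
cycle 1: W0.I1
cycle 2: W0.I2
cycle 3: W1.I0
cycle 4: idle
cycle 5: idle
cycle 6: idle
cycle 7: idle
cycle 8: W1.I1
cycle 9: W1.I2
cycle 10: idle
cycle 11: idle
cycle 12: idle
cycle 13: idle
cycle 14: W1.I3

Answer: 15 cycles, utilization 7/15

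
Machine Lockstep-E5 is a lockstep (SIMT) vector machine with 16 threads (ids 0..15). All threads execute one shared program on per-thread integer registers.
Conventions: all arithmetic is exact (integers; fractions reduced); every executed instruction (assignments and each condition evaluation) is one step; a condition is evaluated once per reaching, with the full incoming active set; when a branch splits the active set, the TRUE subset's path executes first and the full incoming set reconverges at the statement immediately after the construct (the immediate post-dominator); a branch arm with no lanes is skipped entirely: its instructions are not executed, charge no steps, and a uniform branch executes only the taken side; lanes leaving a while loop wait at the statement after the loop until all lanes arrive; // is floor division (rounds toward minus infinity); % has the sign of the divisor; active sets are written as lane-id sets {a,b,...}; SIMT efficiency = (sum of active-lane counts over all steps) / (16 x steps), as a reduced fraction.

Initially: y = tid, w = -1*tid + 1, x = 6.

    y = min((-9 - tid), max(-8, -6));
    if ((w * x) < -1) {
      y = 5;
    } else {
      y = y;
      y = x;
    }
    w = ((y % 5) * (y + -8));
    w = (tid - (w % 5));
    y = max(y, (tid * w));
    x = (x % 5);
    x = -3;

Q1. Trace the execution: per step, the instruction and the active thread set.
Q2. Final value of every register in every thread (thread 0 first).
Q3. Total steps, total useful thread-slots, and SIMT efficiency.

step 0: y <- min((-9 - tid), max(-8, -6)) {0,1,2,3,4,5,6,7,8,9,10,11,12,13,14,15}
step 1: eval ((w * x) < -1)          {0,1,2,3,4,5,6,7,8,9,10,11,12,13,14,15}
step 2: y <- 5                       {2,3,4,5,6,7,8,9,10,11,12,13,14,15}
step 3: y <- y                       {0,1}
step 4: y <- x                       {0,1}
step 5: w <- ((y % 5) * (y + -8))    {0,1,2,3,4,5,6,7,8,9,10,11,12,13,14,15}
step 6: w <- (tid - (w % 5))         {0,1,2,3,4,5,6,7,8,9,10,11,12,13,14,15}
step 7: y <- max(y, (tid * w))       {0,1,2,3,4,5,6,7,8,9,10,11,12,13,14,15}
step 8: x <- (x % 5)                 {0,1,2,3,4,5,6,7,8,9,10,11,12,13,14,15}
step 9: x <- -3                      {0,1,2,3,4,5,6,7,8,9,10,11,12,13,14,15}

Answer: 10 steps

y: 6,6,5,9,16,25,36,49,64,81,100,121,144,169,196,225
w: -3,-2,2,3,4,5,6,7,8,9,10,11,12,13,14,15
x: -3,-3,-3,-3,-3,-3,-3,-3,-3,-3,-3,-3,-3,-3,-3,-3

steps = 10; useful = 130; efficiency = 130/160 = 13/16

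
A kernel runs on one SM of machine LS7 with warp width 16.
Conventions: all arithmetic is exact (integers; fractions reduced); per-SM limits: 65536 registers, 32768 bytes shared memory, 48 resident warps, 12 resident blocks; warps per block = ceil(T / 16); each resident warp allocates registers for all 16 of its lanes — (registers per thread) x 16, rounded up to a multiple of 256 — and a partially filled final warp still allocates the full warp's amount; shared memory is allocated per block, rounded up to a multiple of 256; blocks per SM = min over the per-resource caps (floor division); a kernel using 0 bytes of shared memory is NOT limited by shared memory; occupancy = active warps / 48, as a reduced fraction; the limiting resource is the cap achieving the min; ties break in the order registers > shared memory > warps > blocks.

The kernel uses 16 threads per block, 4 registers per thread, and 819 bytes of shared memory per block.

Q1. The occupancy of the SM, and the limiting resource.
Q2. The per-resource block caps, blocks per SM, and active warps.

Answer: occupancy 1/4, limited by blocks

registers: 256 blocks
shared memory: 32 blocks
warps: 48 blocks
blocks: 12 blocks

Answer: 12 blocks, 12 active warps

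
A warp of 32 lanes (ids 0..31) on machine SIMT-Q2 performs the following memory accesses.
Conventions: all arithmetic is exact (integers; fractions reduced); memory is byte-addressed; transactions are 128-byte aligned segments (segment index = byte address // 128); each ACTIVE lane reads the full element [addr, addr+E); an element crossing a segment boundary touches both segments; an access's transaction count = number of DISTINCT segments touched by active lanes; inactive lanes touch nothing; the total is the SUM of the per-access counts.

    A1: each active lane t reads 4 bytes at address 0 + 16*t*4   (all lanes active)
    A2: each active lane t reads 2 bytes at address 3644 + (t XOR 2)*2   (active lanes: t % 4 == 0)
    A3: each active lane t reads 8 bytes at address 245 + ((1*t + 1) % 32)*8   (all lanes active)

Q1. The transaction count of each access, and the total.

A1: 16 transactions
A2: 1 transaction
A3: 3 transactions

Answer: 16,1,3; total 20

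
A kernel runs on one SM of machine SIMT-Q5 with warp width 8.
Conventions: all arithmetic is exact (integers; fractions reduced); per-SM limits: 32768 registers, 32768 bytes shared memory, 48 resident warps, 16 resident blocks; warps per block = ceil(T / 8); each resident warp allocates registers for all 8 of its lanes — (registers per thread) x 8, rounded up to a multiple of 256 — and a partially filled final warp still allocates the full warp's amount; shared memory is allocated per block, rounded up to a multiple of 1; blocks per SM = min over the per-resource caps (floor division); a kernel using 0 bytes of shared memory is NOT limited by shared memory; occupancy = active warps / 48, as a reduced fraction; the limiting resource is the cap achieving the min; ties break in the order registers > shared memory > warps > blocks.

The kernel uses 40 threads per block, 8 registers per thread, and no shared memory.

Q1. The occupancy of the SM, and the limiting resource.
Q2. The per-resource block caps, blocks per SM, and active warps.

Answer: occupancy 15/16, limited by warps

registers: 25 blocks
shared memory: no limit (kernel uses none)
warps: 9 blocks
blocks: 16 blocks

Answer: 9 blocks, 45 active warps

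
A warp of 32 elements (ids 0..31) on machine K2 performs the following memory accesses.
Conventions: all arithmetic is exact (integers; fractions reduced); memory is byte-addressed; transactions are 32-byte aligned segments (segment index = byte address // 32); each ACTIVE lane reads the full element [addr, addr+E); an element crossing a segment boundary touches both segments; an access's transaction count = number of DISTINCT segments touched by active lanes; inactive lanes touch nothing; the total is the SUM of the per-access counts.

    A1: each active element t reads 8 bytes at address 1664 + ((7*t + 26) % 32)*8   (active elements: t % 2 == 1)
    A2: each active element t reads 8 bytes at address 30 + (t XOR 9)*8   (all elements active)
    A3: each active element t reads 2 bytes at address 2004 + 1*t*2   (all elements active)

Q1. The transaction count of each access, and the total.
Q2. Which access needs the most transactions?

A1: 8 transactions
A2: 9 transactions
A3: 3 transactions

Answer: 8,9,3; total 20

Answer: A2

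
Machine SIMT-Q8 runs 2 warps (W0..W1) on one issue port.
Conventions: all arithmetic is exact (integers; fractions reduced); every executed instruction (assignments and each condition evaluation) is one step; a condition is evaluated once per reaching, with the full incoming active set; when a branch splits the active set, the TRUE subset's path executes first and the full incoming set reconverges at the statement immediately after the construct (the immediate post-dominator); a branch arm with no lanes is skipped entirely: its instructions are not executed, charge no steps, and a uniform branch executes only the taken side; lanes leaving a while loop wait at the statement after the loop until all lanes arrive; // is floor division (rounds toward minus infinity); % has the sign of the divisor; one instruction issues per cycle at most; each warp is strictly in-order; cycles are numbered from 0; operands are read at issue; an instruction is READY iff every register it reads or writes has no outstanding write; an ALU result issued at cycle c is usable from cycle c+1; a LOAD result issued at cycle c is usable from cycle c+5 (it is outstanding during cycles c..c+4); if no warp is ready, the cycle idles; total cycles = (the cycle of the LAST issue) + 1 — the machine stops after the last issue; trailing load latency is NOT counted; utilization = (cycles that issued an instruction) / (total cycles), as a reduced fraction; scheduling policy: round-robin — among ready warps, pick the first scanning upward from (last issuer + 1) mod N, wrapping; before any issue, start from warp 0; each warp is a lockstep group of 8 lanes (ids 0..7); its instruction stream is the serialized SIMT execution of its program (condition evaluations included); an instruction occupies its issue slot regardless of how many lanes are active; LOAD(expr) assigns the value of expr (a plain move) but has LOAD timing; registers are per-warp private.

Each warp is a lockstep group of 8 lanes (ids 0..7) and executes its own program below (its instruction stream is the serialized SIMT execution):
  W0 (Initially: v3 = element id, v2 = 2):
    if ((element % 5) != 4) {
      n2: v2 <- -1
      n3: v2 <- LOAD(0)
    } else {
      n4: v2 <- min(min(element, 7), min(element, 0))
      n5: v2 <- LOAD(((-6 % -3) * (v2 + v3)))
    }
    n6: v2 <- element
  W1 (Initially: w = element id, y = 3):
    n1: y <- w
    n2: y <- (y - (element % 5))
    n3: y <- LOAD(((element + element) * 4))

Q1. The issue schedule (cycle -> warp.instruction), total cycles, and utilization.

cycle 0: W0.I0
cycle 1: W1.I0
cycle 2: W0.I1
cycle 3: W1.I1
cycle 4: W0.I2
cycle 5: W1.I2
cycle 6: idle
cycle 7: idle
cycle 8: idle
cycle 9: W0.I3
cycle 10: W0.I4
cycle 11: idle
cycle 12: idle
cycle 13: idle
cycle 14: idle
cycle 15: W0.I5

Answer: 16 cycles, utilization 9/16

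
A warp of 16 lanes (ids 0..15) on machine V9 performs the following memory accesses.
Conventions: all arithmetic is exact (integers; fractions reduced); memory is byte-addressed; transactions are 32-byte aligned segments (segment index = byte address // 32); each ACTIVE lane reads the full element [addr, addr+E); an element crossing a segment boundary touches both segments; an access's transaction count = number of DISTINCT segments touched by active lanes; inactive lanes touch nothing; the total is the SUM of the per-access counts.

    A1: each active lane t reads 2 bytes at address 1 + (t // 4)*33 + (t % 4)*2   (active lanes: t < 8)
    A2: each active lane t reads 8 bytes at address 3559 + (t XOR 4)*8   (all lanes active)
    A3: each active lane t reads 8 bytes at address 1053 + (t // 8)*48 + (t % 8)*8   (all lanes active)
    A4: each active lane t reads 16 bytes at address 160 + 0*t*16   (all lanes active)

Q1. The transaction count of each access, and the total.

A1: 2 transactions
A2: 5 transactions
A3: 5 transactions
A4: 1 transaction

Answer: 2,5,5,1; total 13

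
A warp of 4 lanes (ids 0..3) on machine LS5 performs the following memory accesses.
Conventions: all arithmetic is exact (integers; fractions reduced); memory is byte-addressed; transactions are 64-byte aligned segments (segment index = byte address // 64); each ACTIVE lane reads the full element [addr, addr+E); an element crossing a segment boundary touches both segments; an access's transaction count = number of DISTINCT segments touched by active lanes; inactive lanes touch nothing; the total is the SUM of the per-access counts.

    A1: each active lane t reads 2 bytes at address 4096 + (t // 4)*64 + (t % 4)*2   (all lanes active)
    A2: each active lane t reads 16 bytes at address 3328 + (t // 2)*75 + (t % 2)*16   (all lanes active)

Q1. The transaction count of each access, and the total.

A1: 1 transaction
A2: 2 transactions

Answer: 1,2; total 3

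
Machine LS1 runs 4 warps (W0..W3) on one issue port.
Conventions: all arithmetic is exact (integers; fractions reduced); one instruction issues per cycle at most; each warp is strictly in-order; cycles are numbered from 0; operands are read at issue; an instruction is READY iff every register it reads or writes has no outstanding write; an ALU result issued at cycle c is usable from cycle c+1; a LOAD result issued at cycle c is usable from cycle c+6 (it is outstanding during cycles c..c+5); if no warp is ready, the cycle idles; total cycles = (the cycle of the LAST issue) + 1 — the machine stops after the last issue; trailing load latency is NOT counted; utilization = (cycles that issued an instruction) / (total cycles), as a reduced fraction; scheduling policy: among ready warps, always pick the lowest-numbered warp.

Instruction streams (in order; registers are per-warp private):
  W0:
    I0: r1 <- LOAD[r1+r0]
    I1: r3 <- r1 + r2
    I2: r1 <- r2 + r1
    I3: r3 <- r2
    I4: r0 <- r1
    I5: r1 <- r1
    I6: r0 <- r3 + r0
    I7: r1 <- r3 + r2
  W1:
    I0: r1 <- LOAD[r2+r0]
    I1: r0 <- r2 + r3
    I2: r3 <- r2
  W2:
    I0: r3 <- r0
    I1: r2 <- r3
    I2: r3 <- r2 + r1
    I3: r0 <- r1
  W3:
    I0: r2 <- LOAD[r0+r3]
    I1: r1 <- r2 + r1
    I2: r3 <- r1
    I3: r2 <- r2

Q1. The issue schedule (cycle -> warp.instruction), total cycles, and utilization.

cycle 0: W0.I0
cycle 1: W1.I0
cycle 2: W1.I1
cycle 3: W1.I2
cycle 4: W2.I0
cycle 5: W2.I1
cycle 6: W0.I1
cycle 7: W0.I2
cycle 8: W0.I3
cycle 9: W0.I4
cycle 10: W0.I5
cycle 11: W0.I6
cycle 12: W0.I7
cycle 13: W2.I2
cycle 14: W2.I3
cycle 15: W3.I0
cycle 16: idle
cycle 17: idle
cycle 18: idle
cycle 19: idle
cycle 20: idle
cycle 21: W3.I1
cycle 22: W3.I2
cycle 23: W3.I3

Answer: 24 cycles, utilization 19/24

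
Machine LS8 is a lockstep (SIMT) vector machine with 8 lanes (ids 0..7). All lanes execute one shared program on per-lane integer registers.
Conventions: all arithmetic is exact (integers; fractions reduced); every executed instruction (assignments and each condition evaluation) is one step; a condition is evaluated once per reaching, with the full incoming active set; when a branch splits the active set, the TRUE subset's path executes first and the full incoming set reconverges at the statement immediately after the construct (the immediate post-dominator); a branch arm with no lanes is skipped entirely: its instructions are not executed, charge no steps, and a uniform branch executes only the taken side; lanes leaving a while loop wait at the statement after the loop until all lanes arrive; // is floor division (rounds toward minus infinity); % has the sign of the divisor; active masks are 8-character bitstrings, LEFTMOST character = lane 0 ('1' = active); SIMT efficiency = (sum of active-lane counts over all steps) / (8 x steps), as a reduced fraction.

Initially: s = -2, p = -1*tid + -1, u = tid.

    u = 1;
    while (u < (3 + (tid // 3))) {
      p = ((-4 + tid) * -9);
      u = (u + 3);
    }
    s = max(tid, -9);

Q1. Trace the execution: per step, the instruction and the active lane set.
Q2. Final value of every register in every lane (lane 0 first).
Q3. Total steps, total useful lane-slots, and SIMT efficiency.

step 0: u <- 1                       11111111
step 1: eval (u < (3 + (tid // 3)))  11111111
step 2: p <- ((-4 + tid) * -9)       11111111
step 3: u <- (u + 3)                 11111111
step 4: eval (u < (3 + (tid // 3)))  11111111
step 5: p <- ((-4 + tid) * -9)       00000011
step 6: u <- (u + 3)                 00000011
step 7: eval (u < (3 + (tid // 3)))  00000011
step 8: s <- max(tid, -9)            11111111

Answer: 9 steps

s: 0,1,2,3,4,5,6,7
p: 36,27,18,9,0,-9,-18,-27
u: 4,4,4,4,4,4,7,7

steps = 9; useful = 54; efficiency = 54/72 = 3/4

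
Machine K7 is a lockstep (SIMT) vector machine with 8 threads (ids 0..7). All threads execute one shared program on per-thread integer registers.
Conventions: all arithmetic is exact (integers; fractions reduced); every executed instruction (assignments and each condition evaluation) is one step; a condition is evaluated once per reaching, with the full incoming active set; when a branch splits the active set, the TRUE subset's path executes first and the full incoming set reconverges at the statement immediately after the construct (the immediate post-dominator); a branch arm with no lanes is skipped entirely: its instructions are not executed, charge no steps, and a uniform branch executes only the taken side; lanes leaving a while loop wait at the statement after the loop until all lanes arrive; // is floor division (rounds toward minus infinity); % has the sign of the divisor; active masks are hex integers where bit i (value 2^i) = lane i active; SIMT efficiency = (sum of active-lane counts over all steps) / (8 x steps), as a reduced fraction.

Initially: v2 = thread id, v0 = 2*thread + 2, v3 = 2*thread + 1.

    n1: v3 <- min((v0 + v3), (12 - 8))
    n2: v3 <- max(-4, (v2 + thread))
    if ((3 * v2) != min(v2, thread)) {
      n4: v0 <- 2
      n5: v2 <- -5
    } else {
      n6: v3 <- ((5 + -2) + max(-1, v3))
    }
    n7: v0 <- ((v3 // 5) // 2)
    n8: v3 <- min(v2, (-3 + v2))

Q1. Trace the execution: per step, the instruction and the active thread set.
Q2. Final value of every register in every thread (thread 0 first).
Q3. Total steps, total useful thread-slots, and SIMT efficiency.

step 0: v3 <- min((v0 + v3), (12 - 8)) 0xff
step 1: v3 <- max(-4, (v2 + thread)) 0xff
step 2: eval ((3 * v2) != min(v2, thread)) 0xff
step 3: v0 <- 2                      0xfe
step 4: v2 <- -5                     0xfe
step 5: v3 <- ((5 + -2) + max(-1, v3)) 0x01
step 6: v0 <- ((v3 // 5) // 2)       0xff
step 7: v3 <- min(v2, (-3 + v2))     0xff

Answer: 8 steps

v2: 0,-5,-5,-5,-5,-5,-5,-5
v0: 0,0,0,0,0,1,1,1
v3: -3,-8,-8,-8,-8,-8,-8,-8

steps = 8; useful = 55; efficiency = 55/64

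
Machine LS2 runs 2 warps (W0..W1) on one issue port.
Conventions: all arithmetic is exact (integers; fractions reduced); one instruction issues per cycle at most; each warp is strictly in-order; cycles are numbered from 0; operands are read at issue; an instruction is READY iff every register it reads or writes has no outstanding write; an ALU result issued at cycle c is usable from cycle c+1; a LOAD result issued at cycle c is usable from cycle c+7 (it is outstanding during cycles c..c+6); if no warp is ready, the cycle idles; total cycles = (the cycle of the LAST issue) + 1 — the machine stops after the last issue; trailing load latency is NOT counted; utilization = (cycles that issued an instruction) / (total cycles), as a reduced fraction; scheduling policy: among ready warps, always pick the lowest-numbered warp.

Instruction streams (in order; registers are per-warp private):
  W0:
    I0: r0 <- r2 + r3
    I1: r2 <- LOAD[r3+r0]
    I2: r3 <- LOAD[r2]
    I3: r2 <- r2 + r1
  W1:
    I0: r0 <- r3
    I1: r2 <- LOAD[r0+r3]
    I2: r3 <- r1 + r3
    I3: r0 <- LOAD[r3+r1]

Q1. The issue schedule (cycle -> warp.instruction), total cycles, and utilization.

cycle 0: W0.I0
cycle 1: W0.I1
cycle 2: W1.I0
cycle 3: W1.I1
cycle 4: W1.I2
cycle 5: W1.I3
cycle 6: idle
cycle 7: idle
cycle 8: W0.I2
cycle 9: W0.I3

Answer: 10 cycles, utilization 4/5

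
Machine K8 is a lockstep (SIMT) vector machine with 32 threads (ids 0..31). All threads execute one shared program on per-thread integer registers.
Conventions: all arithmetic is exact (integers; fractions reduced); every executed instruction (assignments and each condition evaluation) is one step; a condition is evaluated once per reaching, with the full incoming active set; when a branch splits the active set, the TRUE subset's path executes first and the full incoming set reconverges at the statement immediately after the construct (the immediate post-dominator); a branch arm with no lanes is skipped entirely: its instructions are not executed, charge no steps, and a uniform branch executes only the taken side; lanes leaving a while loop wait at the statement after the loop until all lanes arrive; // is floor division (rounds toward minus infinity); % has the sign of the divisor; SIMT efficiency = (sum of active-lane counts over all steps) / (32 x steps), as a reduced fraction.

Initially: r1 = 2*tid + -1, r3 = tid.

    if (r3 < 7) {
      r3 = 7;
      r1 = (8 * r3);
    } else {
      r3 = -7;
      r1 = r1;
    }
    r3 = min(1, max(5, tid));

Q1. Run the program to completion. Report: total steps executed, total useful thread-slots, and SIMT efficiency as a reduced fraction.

Answer: 6 steps, 128 useful, 2/3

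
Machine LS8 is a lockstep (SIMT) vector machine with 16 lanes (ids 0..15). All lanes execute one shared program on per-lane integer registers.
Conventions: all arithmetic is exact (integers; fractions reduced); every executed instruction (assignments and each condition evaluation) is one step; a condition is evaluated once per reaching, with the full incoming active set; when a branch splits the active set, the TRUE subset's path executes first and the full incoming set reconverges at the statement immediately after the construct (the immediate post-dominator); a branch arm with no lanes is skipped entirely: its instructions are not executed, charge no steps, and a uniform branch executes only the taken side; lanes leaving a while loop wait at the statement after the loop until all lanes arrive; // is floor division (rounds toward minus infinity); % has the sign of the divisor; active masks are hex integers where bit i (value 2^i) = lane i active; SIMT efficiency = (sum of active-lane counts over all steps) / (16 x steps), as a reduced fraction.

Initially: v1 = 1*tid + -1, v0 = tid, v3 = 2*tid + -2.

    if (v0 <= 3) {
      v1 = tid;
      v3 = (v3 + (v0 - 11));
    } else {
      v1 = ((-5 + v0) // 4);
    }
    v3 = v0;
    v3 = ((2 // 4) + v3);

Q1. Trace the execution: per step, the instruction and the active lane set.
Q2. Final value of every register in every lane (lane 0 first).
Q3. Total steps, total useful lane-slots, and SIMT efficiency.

step 0: eval (v0 <= 3)               0xffff
step 1: v1 <- tid                    0x000f
step 2: v3 <- (v3 + (v0 - 11))       0x000f
step 3: v1 <- ((-5 + v0) // 4)       0xfff0
step 4: v3 <- v0                     0xffff
step 5: v3 <- ((2 // 4) + v3)        0xffff

Answer: 6 steps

v1: 0,1,2,3,-1,0,0,0,0,1,1,1,1,2,2,2
v0: 0,1,2,3,4,5,6,7,8,9,10,11,12,13,14,15
v3: 0,1,2,3,4,5,6,7,8,9,10,11,12,13,14,15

steps = 6; useful = 68; efficiency = 68/96 = 17/24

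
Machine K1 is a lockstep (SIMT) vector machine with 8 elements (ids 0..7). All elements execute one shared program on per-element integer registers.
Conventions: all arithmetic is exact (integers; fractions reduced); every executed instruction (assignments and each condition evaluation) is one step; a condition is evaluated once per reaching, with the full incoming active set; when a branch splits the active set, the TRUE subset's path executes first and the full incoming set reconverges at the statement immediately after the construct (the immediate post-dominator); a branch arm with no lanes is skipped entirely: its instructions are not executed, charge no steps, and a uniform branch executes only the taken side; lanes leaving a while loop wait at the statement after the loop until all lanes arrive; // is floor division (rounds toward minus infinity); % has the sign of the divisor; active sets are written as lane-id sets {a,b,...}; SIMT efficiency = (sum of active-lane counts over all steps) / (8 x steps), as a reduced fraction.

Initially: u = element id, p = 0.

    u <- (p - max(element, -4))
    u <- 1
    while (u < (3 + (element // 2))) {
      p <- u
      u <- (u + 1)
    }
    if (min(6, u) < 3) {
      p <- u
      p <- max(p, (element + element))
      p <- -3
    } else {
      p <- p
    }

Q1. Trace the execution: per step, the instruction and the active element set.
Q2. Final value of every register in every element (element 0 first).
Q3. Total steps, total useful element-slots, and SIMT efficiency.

step 0: u <- (p - max(element, -4))  {0,1,2,3,4,5,6,7}
step 1: u <- 1                       {0,1,2,3,4,5,6,7}
step 2: eval (u < (3 + (element // 2))) {0,1,2,3,4,5,6,7}
step 3: p <- u                       {0,1,2,3,4,5,6,7}
step 4: u <- (u + 1)                 {0,1,2,3,4,5,6,7}
step 5: eval (u < (3 + (element // 2))) {0,1,2,3,4,5,6,7}
step 6: p <- u                       {0,1,2,3,4,5,6,7}
step 7: u <- (u + 1)                 {0,1,2,3,4,5,6,7}
step 8: eval (u < (3 + (element // 2))) {0,1,2,3,4,5,6,7}
step 9: p <- u                       {2,3,4,5,6,7}
step 10: u <- (u + 1)                 {2,3,4,5,6,7}
step 11: eval (u < (3 + (element // 2))) {2,3,4,5,6,7}
step 12: p <- u                       {4,5,6,7}
step 13: u <- (u + 1)                 {4,5,6,7}
step 14: eval (u < (3 + (element // 2))) {4,5,6,7}
step 15: p <- u                       {6,7}
step 16: u <- (u + 1)                 {6,7}
step 17: eval (u < (3 + (element // 2))) {6,7}
step 18: eval (min(6, u) < 3)         {0,1,2,3,4,5,6,7}
step 19: p <- p                       {0,1,2,3,4,5,6,7}

Answer: 20 steps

u: 3,3,4,4,5,5,6,6
p: 2,2,3,3,4,4,5,5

steps = 20; useful = 124; efficiency = 124/160 = 31/40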